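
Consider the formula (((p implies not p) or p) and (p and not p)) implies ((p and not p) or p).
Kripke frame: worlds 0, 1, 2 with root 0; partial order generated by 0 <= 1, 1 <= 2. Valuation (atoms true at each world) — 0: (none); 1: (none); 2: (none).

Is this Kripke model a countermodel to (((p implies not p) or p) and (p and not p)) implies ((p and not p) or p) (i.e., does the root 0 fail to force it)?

0 forces (((p implies not p) or p) and (p and not p)) implies ((p and not p) or p) vacuously: no world accessible from 0 forces the antecedent ((p implies not p) or p) and (p and not p).
So the root 0 forces (((p implies not p) or p) and (p and not p)) implies ((p and not p) or p); the model is not a countermodel.

No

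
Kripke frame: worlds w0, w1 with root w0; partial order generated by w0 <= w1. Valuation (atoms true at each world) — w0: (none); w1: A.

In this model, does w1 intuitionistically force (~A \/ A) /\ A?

Yes

w1 ||- (~A \/ A) /\ A since w1 forces both conjuncts.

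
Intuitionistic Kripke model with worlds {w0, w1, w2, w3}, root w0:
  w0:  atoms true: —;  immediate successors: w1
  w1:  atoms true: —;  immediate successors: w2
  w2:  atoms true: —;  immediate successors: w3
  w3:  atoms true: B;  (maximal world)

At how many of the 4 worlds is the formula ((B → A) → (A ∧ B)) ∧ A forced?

w0: does not force it — w0 ⊮ ((B → A) → (A ∧ B)) ∧ A since w0 fails A.
w1: does not force it — w1 ⊮ ((B → A) → (A ∧ B)) ∧ A since w1 fails A.
w2: does not force it — w2 ⊮ ((B → A) → (A ∧ B)) ∧ A since w2 fails A.
w3: does not force it.
Worlds forcing the formula: { }.

0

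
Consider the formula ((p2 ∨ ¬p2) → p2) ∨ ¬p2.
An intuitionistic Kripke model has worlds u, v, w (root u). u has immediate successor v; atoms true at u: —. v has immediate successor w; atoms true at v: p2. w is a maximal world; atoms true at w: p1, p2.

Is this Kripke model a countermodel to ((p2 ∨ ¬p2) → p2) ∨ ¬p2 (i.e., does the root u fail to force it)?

u ⊩ ((p2 ∨ ¬p2) → p2) ∨ ¬p2 via the disjunct (p2 ∨ ¬p2) → p2.
So the root u forces ((p2 ∨ ¬p2) → p2) ∨ ¬p2; the model is not a countermodel.

No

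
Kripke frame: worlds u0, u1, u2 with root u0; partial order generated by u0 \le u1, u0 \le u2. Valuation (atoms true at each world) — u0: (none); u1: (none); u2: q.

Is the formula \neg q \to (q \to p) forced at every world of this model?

u0 \Vdash \neg q \to (q \to p): every world accessible from u0 that forces \neg q (namely u1) also forces q \to p.
Since the root u0 forces \neg q \to (q \to p) and forcing is persistent (monotone upward), every world forces it.

Yes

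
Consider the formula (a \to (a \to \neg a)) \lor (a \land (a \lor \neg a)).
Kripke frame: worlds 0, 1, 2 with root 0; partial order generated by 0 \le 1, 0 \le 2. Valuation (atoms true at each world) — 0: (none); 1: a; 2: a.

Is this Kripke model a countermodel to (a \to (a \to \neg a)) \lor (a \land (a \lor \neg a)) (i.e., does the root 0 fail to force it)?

Yes

0 \nVdash (a \to (a \to \neg a)) \lor (a \land (a \lor \neg a)): neither disjunct is forced at 0.
0 \nVdash a \to (a \to \neg a): at the accessible world 1, 1 \Vdash a but 1 \nVdash a \to \neg a.
1 \nVdash a \to \neg a: already at 1 itself, 1 \Vdash a but 1 \nVdash \neg a.
1 \nVdash \neg a since 1 is accessible from 1 and 1 \Vdash a.
So the root 0 does not force (a \to (a \to \neg a)) \lor (a \land (a \lor \neg a)); the model is a countermodel.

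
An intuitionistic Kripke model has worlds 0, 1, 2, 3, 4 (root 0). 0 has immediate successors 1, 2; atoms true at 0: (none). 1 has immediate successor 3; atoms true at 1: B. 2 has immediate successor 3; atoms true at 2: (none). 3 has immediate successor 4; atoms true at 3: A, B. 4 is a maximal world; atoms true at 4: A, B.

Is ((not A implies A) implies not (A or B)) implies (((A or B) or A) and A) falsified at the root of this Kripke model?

0 forces ((not A implies A) implies not (A or B)) implies (((A or B) or A) and A) vacuously: no world accessible from 0 forces the antecedent (not A implies A) implies not (A or B).
So the root 0 forces ((not A implies A) implies not (A or B)) implies (((A or B) or A) and A); the model is not a countermodel.

No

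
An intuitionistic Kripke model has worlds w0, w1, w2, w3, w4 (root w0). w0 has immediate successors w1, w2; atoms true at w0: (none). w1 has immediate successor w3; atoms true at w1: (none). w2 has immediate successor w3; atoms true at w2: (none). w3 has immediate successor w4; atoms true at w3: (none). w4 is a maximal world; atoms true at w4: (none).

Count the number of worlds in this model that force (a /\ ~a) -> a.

5

w0: forces it.
w1: forces it.
w2: forces it.
w3: forces it.
w4: forces it.
Worlds forcing the formula: {w0, w1, w2, w3, w4}.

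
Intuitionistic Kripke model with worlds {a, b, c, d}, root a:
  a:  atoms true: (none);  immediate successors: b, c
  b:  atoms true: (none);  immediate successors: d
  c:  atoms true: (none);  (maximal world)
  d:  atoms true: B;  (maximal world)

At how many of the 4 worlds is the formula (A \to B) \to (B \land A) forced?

a: does not force it — a \nVdash (A \to B) \to (B \land A): already at a itself, a \Vdash A \to B but a \nVdash B \land A.
b: does not force it — b \nVdash (A \to B) \to (B \land A): already at b itself, b \Vdash A \to B but b \nVdash B \land A.
c: does not force it — c \nVdash (A \to B) \to (B \land A): already at c itself, c \Vdash A \to B but c \nVdash B \land A.
d: does not force it.
Worlds forcing the formula: { }.

0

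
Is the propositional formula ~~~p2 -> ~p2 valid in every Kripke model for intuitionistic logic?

Yes

This is triple-negation reduction, which is intuitionistically derivable.
Assume ~~~p2 and suppose p2. Then ~~p2 (double-negation introduction), contradicting ~~~p2. So ~p2.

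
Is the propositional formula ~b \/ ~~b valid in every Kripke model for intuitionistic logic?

This is the weak law of excluded middle, which is not intuitionistically valid.
A Kripke countermodel: worlds s0, s1, s2; order generated by s0 <= s1, s0 <= s2; atoms true at each world — s0:{}; s1:{b}; s2:{}.
s0 ||-/- ~b \/ ~~b: neither disjunct is forced at s0.
s0 ||-/- ~b since s1 is accessible from s0 and s1 ||- b.
So the root s0 does not force the formula.

No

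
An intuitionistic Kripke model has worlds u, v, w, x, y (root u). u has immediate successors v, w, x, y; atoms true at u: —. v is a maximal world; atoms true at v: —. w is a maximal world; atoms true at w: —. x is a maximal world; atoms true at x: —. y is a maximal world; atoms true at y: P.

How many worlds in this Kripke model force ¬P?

3

u: does not force it — u ⊮ ¬P since y is accessible from u and y ⊩ P.
v: forces it.
w: forces it.
x: forces it.
y: does not force it — y ⊮ ¬P since y is accessible from y and y ⊩ P.
Worlds forcing the formula: {v, w, x}.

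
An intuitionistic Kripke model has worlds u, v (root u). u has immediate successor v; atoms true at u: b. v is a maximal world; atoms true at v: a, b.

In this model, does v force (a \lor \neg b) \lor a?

v \Vdash (a \lor \neg b) \lor a via the disjunct a \lor \neg b.

Yes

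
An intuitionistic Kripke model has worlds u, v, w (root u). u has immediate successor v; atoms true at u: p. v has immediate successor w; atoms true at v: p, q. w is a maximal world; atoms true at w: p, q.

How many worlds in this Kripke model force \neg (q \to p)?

u: does not force it — u \nVdash \neg (q \to p) since u is accessible from u and u \Vdash q \to p.
v: does not force it — v \nVdash \neg (q \to p) since v is accessible from v and v \Vdash q \to p.
w: does not force it.
Worlds forcing the formula: { }.

0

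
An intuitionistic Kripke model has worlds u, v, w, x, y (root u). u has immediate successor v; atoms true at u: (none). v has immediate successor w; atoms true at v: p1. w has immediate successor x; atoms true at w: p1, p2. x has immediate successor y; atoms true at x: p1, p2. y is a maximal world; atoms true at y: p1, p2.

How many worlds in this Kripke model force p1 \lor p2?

u: does not force it — u \nVdash p1 \lor p2: neither disjunct is forced at u.
v: forces it.
w: forces it.
x: forces it.
y: forces it.
Worlds forcing the formula: {v, w, x, y}.

4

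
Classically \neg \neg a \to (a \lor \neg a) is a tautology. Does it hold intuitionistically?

No

This is a variant of double-negation elimination (deriving excluded middle from double negation), which is not intuitionistically valid.
A Kripke countermodel: worlds u, v; order generated by u \le v; atoms true at each world — u:{}; v:{a}.
u \nVdash \neg \neg a \to (a \lor \neg a): already at u itself, u \Vdash \neg \neg a but u \nVdash a \lor \neg a.
u \nVdash a \lor \neg a: neither disjunct is forced at u.
u lacks atom a, so u \nVdash a.
So the root u does not force the formula.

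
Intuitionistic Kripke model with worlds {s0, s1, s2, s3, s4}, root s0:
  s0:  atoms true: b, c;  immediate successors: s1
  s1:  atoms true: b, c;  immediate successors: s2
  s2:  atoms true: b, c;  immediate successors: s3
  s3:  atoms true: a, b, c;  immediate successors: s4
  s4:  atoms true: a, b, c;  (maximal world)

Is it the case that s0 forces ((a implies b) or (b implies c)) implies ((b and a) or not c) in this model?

No

s0 does not force ((a implies b) or (b implies c)) implies ((b and a) or not c): already at s0 itself, s0 forces (a implies b) or (b implies c) but s0 does not force (b and a) or not c.
s0 does not force (b and a) or not c: neither disjunct is forced at s0.
s0 does not force b and a since s0 fails a.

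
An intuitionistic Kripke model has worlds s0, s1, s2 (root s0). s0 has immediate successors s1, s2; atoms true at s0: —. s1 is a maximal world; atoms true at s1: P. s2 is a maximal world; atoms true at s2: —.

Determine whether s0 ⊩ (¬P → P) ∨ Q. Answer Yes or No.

No

s0 ⊮ (¬P → P) ∨ Q: neither disjunct is forced at s0.
s0 ⊮ ¬P → P: at the accessible world s2, s2 ⊩ ¬P but s2 ⊮ P.
s2 lacks atom P, so s2 ⊮ P.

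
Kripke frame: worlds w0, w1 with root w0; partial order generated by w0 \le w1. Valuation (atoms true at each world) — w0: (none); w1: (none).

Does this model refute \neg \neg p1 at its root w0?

Yes

w0 \nVdash \neg \neg p1 since w0 is accessible from w0 and w0 \Vdash \neg p1.
w0 \Vdash \neg p1: no world accessible from w0 forces p1.
So the root w0 does not force \neg \neg p1; the model is a countermodel.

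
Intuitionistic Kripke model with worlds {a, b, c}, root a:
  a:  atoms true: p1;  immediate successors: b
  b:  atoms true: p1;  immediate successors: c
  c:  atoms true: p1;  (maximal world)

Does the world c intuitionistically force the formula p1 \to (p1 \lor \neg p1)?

c \Vdash p1 \to (p1 \lor \neg p1): every world accessible from c that forces p1 (namely c) also forces p1 \lor \neg p1.

Yes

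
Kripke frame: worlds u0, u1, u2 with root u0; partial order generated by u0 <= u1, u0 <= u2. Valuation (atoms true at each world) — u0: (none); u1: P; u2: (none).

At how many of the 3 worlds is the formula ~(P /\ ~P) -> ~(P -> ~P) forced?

1

u0: does not force it — u0 ||-/- ~(P /\ ~P) -> ~(P -> ~P): already at u0 itself, u0 ||- ~(P /\ ~P) but u0 ||-/- ~(P -> ~P).
u1: forces it.
u2: does not force it — u2 ||-/- ~(P /\ ~P) -> ~(P -> ~P): already at u2 itself, u2 ||- ~(P /\ ~P) but u2 ||-/- ~(P -> ~P).
Worlds forcing the formula: {u1}.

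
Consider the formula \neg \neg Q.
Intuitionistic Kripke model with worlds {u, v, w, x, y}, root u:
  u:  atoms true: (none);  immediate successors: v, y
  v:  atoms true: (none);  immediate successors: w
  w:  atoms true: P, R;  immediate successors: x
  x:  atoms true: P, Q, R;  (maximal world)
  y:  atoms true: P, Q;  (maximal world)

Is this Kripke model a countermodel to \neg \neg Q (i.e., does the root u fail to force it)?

No

u \Vdash \neg \neg Q: no world accessible from u forces \neg Q.
So the root u forces \neg \neg Q; the model is not a countermodel.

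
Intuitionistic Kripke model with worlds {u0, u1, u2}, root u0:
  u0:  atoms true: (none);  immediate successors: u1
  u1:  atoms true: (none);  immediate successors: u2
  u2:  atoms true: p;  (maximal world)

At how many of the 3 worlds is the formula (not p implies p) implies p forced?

1

u0: does not force it — u0 does not force (not p implies p) implies p: already at u0 itself, u0 forces not p implies p but u0 does not force p.
u1: does not force it — u1 does not force (not p implies p) implies p: already at u1 itself, u1 forces not p implies p but u1 does not force p.
u2: forces it.
Worlds forcing the formula: {u2}.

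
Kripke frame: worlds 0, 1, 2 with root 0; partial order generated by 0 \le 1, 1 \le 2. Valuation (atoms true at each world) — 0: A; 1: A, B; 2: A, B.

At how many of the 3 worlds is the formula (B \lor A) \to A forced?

3

0: forces it.
1: forces it.
2: forces it.
Worlds forcing the formula: {0, 1, 2}.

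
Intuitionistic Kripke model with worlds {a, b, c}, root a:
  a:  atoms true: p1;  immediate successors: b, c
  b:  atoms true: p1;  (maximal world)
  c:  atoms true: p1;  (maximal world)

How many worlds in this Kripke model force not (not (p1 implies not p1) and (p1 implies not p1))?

a: forces it.
b: forces it.
c: forces it.
Worlds forcing the formula: {a, b, c}.

3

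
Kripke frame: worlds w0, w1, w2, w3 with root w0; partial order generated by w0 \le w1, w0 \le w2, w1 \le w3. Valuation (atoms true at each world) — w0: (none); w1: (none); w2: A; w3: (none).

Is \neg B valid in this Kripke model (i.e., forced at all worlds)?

Yes

w0 \Vdash \neg B: no world accessible from w0 forces B.
Since the root w0 forces \neg B and forcing is persistent (monotone upward), every world forces it.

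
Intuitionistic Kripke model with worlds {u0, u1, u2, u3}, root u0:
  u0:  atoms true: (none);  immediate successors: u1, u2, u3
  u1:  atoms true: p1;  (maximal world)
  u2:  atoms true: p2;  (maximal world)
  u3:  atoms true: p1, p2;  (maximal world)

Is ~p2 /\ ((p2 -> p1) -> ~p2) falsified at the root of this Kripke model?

u0 ||-/- ~p2 /\ ((p2 -> p1) -> ~p2) since u0 fails ~p2.
So the root u0 does not force ~p2 /\ ((p2 -> p1) -> ~p2); the model is a countermodel.

Yes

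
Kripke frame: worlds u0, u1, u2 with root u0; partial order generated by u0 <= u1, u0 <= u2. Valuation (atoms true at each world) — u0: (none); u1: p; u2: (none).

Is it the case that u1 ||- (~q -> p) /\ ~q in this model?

Yes

u1 ||- (~q -> p) /\ ~q since u1 forces both conjuncts.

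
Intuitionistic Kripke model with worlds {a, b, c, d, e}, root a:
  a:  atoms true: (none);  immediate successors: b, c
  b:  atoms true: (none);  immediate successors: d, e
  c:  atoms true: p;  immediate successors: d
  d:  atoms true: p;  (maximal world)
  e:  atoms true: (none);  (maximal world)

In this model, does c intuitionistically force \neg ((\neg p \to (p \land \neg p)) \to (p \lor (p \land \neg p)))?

c \nVdash \neg ((\neg p \to (p \land \neg p)) \to (p \lor (p \land \neg p))) since c is accessible from c and c \Vdash (\neg p \to (p \land \neg p)) \to (p \lor (p \land \neg p)).
c \Vdash (\neg p \to (p \land \neg p)) \to (p \lor (p \land \neg p)): every world accessible from c that forces \neg p \to (p \land \neg p) (namely c, d) also forces p \lor (p \land \neg p).

No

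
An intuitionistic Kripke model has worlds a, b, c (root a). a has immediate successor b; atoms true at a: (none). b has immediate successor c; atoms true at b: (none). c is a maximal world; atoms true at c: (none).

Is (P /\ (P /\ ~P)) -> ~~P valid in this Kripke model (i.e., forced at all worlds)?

a ||- (P /\ (P /\ ~P)) -> ~~P vacuously: no world accessible from a forces the antecedent P /\ (P /\ ~P).
Since the root a forces (P /\ (P /\ ~P)) -> ~~P and forcing is persistent (monotone upward), every world forces it.

Yes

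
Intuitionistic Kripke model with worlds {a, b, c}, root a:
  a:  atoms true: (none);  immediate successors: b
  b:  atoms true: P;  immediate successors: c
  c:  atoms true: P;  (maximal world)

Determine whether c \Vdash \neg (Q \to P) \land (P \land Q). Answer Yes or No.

No

c \nVdash \neg (Q \to P) \land (P \land Q) since c fails \neg (Q \to P).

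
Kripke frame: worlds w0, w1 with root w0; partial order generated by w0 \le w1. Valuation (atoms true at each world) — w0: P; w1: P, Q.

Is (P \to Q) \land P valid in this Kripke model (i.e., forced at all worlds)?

Not every world: w0 \nVdash (P \to Q) \land P.
w0 \nVdash (P \to Q) \land P since w0 fails P \to Q.

No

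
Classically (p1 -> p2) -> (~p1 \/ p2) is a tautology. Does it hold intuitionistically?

This is the material-implication-as-disjunction principle, which is not intuitionistically valid.
A Kripke countermodel: worlds a, b; order generated by a <= b; atoms true at each world — a:{}; b:{p1,p2}.
a ||-/- (p1 -> p2) -> (~p1 \/ p2): already at a itself, a ||- p1 -> p2 but a ||-/- ~p1 \/ p2.
a ||-/- ~p1 \/ p2: neither disjunct is forced at a.
a ||-/- ~p1 since b is accessible from a and b ||- p1.
So the root a does not force the formula.

No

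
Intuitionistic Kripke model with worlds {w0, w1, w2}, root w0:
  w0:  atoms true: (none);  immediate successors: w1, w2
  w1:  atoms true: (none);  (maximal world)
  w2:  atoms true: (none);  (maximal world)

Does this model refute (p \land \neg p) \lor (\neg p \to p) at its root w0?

w0 \nVdash (p \land \neg p) \lor (\neg p \to p): neither disjunct is forced at w0.
w0 \nVdash p \land \neg p since w0 fails p.
So the root w0 does not force (p \land \neg p) \lor (\neg p \to p); the model is a countermodel.

Yes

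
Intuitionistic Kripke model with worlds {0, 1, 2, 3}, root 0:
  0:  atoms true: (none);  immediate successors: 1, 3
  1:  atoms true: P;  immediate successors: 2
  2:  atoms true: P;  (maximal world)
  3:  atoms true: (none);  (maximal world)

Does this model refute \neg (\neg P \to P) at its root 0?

Yes

0 \nVdash \neg (\neg P \to P) since 1 is accessible from 0 and 1 \Vdash \neg P \to P.
1 \Vdash \neg P \to P vacuously: no world accessible from 1 forces the antecedent \neg P.
So the root 0 does not force \neg (\neg P \to P); the model is a countermodel.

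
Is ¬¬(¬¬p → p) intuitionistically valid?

This is the double negation of double-negation elimination, which is intuitionistically derivable.
By Glivenko's theorem the double negation of any classical propositional tautology is intuitionistically provable; ¬¬p → p is classically a tautology.

Yes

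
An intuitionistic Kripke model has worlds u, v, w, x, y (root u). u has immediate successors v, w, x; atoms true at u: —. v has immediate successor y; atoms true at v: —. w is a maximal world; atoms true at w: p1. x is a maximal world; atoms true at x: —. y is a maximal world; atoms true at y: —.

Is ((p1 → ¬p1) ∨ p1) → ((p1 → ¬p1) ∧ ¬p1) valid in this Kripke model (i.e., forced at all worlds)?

Not every world: u ⊮ ((p1 → ¬p1) ∨ p1) → ((p1 → ¬p1) ∧ ¬p1).
u ⊮ ((p1 → ¬p1) ∨ p1) → ((p1 → ¬p1) ∧ ¬p1): at the accessible world w, w ⊩ (p1 → ¬p1) ∨ p1 but w ⊮ (p1 → ¬p1) ∧ ¬p1.
w ⊮ (p1 → ¬p1) ∧ ¬p1 since w fails p1 → ¬p1.

No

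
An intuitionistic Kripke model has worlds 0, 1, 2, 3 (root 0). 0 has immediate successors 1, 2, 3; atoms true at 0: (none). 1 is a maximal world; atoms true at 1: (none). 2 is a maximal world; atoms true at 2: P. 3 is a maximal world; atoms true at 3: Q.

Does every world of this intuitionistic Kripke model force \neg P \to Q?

Not every world: 0 \nVdash \neg P \to Q.
0 \nVdash \neg P \to Q: at the accessible world 1, 1 \Vdash \neg P but 1 \nVdash Q.
1 lacks atom Q, so 1 \nVdash Q.

No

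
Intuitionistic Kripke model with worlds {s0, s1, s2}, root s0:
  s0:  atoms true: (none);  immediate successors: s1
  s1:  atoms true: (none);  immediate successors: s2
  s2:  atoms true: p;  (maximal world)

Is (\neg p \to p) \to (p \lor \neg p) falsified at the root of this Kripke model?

s0 \nVdash (\neg p \to p) \to (p \lor \neg p): already at s0 itself, s0 \Vdash \neg p \to p but s0 \nVdash p \lor \neg p.
s0 \nVdash p \lor \neg p: neither disjunct is forced at s0.
s0 lacks atom p, so s0 \nVdash p.
So the root s0 does not force (\neg p \to p) \to (p \lor \neg p); the model is a countermodel.

Yes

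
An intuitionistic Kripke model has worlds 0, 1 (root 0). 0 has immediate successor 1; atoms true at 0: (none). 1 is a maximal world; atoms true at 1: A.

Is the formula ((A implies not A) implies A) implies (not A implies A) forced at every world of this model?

0 forces ((A implies not A) implies A) implies (not A implies A): every world accessible from 0 that forces (A implies not A) implies A (namely 0, 1) also forces not A implies A.
Since the root 0 forces ((A implies not A) implies A) implies (not A implies A) and forcing is persistent (monotone upward), every world forces it.

Yes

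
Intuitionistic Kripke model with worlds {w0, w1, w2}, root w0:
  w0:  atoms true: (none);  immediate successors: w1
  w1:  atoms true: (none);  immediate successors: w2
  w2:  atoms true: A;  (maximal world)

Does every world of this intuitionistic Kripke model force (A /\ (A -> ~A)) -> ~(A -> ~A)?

w0 ||- (A /\ (A -> ~A)) -> ~(A -> ~A) vacuously: no world accessible from w0 forces the antecedent A /\ (A -> ~A).
Since the root w0 forces (A /\ (A -> ~A)) -> ~(A -> ~A) and forcing is persistent (monotone upward), every world forces it.

Yes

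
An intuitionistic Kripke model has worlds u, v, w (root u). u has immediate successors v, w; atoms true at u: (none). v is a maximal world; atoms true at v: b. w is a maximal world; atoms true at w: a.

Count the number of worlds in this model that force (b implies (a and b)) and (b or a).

u: does not force it — u does not force (b implies (a and b)) and (b or a) since u fails b implies (a and b).
v: does not force it.
w: forces it.
Worlds forcing the formula: {w}.

1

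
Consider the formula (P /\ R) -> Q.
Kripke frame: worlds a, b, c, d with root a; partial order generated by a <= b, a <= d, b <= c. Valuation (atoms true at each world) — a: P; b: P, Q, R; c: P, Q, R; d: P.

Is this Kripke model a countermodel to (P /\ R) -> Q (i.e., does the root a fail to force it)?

No

a ||- (P /\ R) -> Q: every world accessible from a that forces P /\ R (namely b, c) also forces Q.
So the root a forces (P /\ R) -> Q; the model is not a countermodel.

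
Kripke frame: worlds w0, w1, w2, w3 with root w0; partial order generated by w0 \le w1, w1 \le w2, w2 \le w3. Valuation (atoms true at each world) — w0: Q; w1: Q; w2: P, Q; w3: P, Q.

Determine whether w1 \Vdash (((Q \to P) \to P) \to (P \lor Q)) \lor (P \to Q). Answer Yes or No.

Yes

w1 \Vdash (((Q \to P) \to P) \to (P \lor Q)) \lor (P \to Q) via the disjunct ((Q \to P) \to P) \to (P \lor Q).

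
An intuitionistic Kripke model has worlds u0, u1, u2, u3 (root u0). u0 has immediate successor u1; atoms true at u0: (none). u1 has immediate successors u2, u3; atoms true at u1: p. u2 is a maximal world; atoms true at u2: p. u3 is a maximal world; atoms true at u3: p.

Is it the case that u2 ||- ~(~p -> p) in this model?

No

u2 ||-/- ~(~p -> p) since u2 is accessible from u2 and u2 ||- ~p -> p.
u2 ||- ~p -> p vacuously: no world accessible from u2 forces the antecedent ~p.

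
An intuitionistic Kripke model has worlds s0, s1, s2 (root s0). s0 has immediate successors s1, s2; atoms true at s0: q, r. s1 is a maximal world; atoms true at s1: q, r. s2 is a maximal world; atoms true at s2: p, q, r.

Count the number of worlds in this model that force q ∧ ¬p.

s0: does not force it — s0 ⊮ q ∧ ¬p since s0 fails ¬p.
s1: forces it.
s2: does not force it — s2 ⊮ q ∧ ¬p since s2 fails ¬p.
Worlds forcing the formula: {s1}.

1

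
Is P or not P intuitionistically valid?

This is the law of excluded middle, which is not intuitionistically valid.
A Kripke countermodel: worlds 0, 1; order generated by 0 <= 1; atoms true at each world — 0:{}; 1:{P}.
0 does not force P or not P: neither disjunct is forced at 0.
0 lacks atom P, so 0 does not force P.
So the root 0 does not force the formula.

No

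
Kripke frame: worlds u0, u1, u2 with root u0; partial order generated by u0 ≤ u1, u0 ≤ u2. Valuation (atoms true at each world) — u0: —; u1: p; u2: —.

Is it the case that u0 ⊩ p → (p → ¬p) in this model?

u0 ⊮ p → (p → ¬p): at the accessible world u1, u1 ⊩ p but u1 ⊮ p → ¬p.
u1 ⊮ p → ¬p: already at u1 itself, u1 ⊩ p but u1 ⊮ ¬p.
u1 ⊮ ¬p since u1 is accessible from u1 and u1 ⊩ p.

No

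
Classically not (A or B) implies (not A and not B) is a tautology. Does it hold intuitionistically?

Yes

This is a constructively valid De Morgan direction (negated disjunction to conjunction of negations), which is intuitionistically derivable.
From not (A or B): if A held then A or B would, contradiction — so not A; similarly not B.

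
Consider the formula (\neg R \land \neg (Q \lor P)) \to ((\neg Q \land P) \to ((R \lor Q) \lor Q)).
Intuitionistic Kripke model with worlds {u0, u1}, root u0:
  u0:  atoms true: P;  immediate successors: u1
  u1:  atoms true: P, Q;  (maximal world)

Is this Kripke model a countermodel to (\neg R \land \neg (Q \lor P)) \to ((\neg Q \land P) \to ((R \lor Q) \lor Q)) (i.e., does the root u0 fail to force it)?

No

u0 \Vdash (\neg R \land \neg (Q \lor P)) \to ((\neg Q \land P) \to ((R \lor Q) \lor Q)) vacuously: no world accessible from u0 forces the antecedent \neg R \land \neg (Q \lor P).
So the root u0 forces (\neg R \land \neg (Q \lor P)) \to ((\neg Q \land P) \to ((R \lor Q) \lor Q)); the model is not a countermodel.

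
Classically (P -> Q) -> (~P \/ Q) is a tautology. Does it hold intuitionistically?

No

This is the material-implication-as-disjunction principle, which is not intuitionistically valid.
A Kripke countermodel: worlds u, v; order generated by u <= v; atoms true at each world — u:{}; v:{P,Q}.
u ||-/- (P -> Q) -> (~P \/ Q): already at u itself, u ||- P -> Q but u ||-/- ~P \/ Q.
u ||-/- ~P \/ Q: neither disjunct is forced at u.
u ||-/- ~P since v is accessible from u and v ||- P.
So the root u does not force the formula.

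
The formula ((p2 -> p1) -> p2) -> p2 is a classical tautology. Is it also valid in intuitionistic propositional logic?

No

This is Peirce's law, which is not intuitionistically valid.
A Kripke countermodel: worlds u0, u1; order generated by u0 <= u1; atoms true at each world — u0:{}; u1:{p2}.
u0 ||-/- ((p2 -> p1) -> p2) -> p2: already at u0 itself, u0 ||- (p2 -> p1) -> p2 but u0 ||-/- p2.
u0 lacks atom p2, so u0 ||-/- p2.
So the root u0 does not force the formula.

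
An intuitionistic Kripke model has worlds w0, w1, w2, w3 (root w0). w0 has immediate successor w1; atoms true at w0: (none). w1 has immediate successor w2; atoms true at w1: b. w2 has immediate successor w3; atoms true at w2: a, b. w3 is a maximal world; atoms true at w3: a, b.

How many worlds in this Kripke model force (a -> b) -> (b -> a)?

w0: does not force it — w0 ||-/- (a -> b) -> (b -> a): already at w0 itself, w0 ||- a -> b but w0 ||-/- b -> a.
w1: does not force it — w1 ||-/- (a -> b) -> (b -> a): already at w1 itself, w1 ||- a -> b but w1 ||-/- b -> a.
w2: forces it.
w3: forces it.
Worlds forcing the formula: {w2, w3}.

2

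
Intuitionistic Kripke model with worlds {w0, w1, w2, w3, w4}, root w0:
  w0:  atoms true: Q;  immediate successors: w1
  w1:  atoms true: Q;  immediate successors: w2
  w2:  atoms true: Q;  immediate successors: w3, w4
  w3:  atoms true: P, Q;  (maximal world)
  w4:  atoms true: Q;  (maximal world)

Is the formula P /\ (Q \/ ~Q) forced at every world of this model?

No

Not every world: w0 ||-/- P /\ (Q \/ ~Q).
w0 ||-/- P /\ (Q \/ ~Q) since w0 fails P.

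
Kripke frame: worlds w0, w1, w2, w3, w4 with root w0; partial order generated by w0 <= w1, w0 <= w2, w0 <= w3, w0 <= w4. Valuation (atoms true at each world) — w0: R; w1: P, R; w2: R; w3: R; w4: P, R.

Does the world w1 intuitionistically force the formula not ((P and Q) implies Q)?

w1 does not force not ((P and Q) implies Q) since w1 is accessible from w1 and w1 forces (P and Q) implies Q.
w1 forces (P and Q) implies Q vacuously: no world accessible from w1 forces the antecedent P and Q.

No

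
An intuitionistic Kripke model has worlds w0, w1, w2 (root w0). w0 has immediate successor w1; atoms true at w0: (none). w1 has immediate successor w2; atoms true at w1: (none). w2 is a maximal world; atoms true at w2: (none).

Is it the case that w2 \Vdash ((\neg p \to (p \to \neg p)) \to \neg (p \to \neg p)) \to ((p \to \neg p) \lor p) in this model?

Yes

w2 \Vdash ((\neg p \to (p \to \neg p)) \to \neg (p \to \neg p)) \to ((p \to \neg p) \lor p) vacuously: no world accessible from w2 forces the antecedent (\neg p \to (p \to \neg p)) \to \neg (p \to \neg p).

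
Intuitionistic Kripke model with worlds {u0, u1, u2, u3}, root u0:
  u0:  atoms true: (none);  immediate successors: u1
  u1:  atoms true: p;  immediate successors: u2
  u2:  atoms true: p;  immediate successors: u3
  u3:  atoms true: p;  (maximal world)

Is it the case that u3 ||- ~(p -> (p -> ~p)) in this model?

Yes

u3 ||- ~(p -> (p -> ~p)): no world accessible from u3 forces p -> (p -> ~p).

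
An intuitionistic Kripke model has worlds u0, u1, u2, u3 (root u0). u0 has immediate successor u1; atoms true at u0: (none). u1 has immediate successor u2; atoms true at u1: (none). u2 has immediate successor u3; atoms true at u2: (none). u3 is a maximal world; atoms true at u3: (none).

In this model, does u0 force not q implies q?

u0 does not force not q implies q: already at u0 itself, u0 forces not q but u0 does not force q.
u0 lacks atom q, so u0 does not force q.

No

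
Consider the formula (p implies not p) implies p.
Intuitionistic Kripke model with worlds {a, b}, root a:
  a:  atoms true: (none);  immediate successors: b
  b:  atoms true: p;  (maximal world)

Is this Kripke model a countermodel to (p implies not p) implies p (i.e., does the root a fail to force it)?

a forces (p implies not p) implies p vacuously: no world accessible from a forces the antecedent p implies not p.
So the root a forces (p implies not p) implies p; the model is not a countermodel.

No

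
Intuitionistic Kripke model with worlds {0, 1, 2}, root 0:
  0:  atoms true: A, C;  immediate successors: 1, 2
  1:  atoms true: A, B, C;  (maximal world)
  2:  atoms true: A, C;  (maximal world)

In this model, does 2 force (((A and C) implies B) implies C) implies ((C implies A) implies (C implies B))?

2 does not force (((A and C) implies B) implies C) implies ((C implies A) implies (C implies B)): already at 2 itself, 2 forces ((A and C) implies B) implies C but 2 does not force (C implies A) implies (C implies B).
2 does not force (C implies A) implies (C implies B): already at 2 itself, 2 forces C implies A but 2 does not force C implies B.
2 does not force C implies B: already at 2 itself, 2 forces C but 2 does not force B.
2 lacks atom B, so 2 does not force B.

No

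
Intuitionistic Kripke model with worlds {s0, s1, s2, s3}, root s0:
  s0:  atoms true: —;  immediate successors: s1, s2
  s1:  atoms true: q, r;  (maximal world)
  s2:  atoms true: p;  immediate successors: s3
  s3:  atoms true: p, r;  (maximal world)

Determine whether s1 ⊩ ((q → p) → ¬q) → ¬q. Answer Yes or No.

No

s1 ⊮ ((q → p) → ¬q) → ¬q: already at s1 itself, s1 ⊩ (q → p) → ¬q but s1 ⊮ ¬q.
s1 ⊮ ¬q since s1 is accessible from s1 and s1 ⊩ q.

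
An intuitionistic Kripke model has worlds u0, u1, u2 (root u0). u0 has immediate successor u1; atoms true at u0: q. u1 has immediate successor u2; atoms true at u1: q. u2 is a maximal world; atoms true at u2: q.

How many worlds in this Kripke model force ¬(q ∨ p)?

u0: does not force it — u0 ⊮ ¬(q ∨ p) since u0 is accessible from u0 and u0 ⊩ q ∨ p.
u1: does not force it — u1 ⊮ ¬(q ∨ p) since u1 is accessible from u1 and u1 ⊩ q ∨ p.
u2: does not force it.
Worlds forcing the formula: { }.

0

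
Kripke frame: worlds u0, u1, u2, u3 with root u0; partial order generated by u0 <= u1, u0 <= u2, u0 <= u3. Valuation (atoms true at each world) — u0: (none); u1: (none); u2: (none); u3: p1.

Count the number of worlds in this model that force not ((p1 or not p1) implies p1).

2

u0: does not force it — u0 does not force not ((p1 or not p1) implies p1) since u3 is accessible from u0 and u3 forces (p1 or not p1) implies p1.
u1: forces it.
u2: forces it.
u3: does not force it — u3 does not force not ((p1 or not p1) implies p1) since u3 is accessible from u3 and u3 forces (p1 or not p1) implies p1.
Worlds forcing the formula: {u1, u2}.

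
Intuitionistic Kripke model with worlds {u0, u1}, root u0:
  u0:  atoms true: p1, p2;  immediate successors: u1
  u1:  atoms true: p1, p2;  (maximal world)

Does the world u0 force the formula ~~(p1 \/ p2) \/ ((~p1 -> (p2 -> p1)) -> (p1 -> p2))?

Yes

u0 ||- ~~(p1 \/ p2) \/ ((~p1 -> (p2 -> p1)) -> (p1 -> p2)) via the disjunct ~~(p1 \/ p2).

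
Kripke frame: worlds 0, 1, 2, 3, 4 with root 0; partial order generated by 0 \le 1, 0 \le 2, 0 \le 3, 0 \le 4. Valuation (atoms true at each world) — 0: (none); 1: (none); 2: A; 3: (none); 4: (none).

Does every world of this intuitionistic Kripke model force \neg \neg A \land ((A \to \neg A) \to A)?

No

Not every world: 0 \nVdash \neg \neg A \land ((A \to \neg A) \to A).
0 \nVdash \neg \neg A \land ((A \to \neg A) \to A) since 0 fails \neg \neg A.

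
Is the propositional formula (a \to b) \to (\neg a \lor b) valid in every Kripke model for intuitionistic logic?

This is the material-implication-as-disjunction principle, which is not intuitionistically valid.
A Kripke countermodel: worlds w0, w1; order generated by w0 \le w1; atoms true at each world — w0:{}; w1:{a,b}.
w0 \nVdash (a \to b) \to (\neg a \lor b): already at w0 itself, w0 \Vdash a \to b but w0 \nVdash \neg a \lor b.
w0 \nVdash \neg a \lor b: neither disjunct is forced at w0.
w0 \nVdash \neg a since w1 is accessible from w0 and w1 \Vdash a.
So the root w0 does not force the formula.

No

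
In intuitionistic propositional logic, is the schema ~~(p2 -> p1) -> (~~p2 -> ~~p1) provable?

Yes

This is the distribution of double negation over implication, which is intuitionistically derivable.
Assume ~~(p2 -> p1) and ~~p2; suppose ~p1. Then p2 -> p1 would give ~p2 (by contraposition), contradicting ~~p2; so ~(p2 -> p1), contradicting ~~(p2 -> p1). Hence ~~p1.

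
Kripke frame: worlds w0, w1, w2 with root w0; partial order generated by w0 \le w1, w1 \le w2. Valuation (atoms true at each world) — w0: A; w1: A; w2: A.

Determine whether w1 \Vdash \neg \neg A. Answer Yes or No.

Yes

w1 \Vdash \neg \neg A: no world accessible from w1 forces \neg A.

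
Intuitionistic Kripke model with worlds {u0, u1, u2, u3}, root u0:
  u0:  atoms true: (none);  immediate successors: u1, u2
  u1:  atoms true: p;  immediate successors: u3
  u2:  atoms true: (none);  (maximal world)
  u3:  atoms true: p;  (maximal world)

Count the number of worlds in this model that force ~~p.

u0: does not force it — u0 ||-/- ~~p since u2 is accessible from u0 and u2 ||- ~p.
u1: forces it.
u2: does not force it — u2 ||-/- ~~p since u2 is accessible from u2 and u2 ||- ~p.
u3: forces it.
Worlds forcing the formula: {u1, u3}.

2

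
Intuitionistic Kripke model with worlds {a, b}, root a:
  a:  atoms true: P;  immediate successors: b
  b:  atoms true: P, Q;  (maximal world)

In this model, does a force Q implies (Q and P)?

Yes

a forces Q implies (Q and P): every world accessible from a that forces Q (namely b) also forces Q and P.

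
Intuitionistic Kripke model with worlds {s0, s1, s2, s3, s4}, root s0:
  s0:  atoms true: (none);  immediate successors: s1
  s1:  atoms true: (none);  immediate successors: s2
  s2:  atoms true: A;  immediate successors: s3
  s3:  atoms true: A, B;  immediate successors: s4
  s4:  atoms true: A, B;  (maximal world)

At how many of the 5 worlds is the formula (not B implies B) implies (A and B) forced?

s0: does not force it — s0 does not force (not B implies B) implies (A and B): already at s0 itself, s0 forces not B implies B but s0 does not force A and B.
s1: does not force it.
s2: does not force it.
s3: forces it.
s4: forces it.
Worlds forcing the formula: {s3, s4}.

2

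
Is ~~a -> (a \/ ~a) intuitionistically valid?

This is a variant of double-negation elimination (deriving excluded middle from double negation), which is not intuitionistically valid.
A Kripke countermodel: worlds u, v; order generated by u <= v; atoms true at each world — u:{}; v:{a}.
u ||-/- ~~a -> (a \/ ~a): already at u itself, u ||- ~~a but u ||-/- a \/ ~a.
u ||-/- a \/ ~a: neither disjunct is forced at u.
u lacks atom a, so u ||-/- a.
So the root u does not force the formula.

No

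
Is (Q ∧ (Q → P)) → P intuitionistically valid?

This is modus ponens in implicational form, which is intuitionistically derivable.
If a world forces Q and Q → P, then applying the implication at that world (which is accessible from itself) gives P.

Yes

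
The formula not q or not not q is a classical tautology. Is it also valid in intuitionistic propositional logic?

This is the weak law of excluded middle, which is not intuitionistically valid.
A Kripke countermodel: worlds 0, 1, 2; order generated by 0 <= 1, 0 <= 2; atoms true at each world — 0:{}; 1:{q}; 2:{}.
0 does not force not q or not not q: neither disjunct is forced at 0.
0 does not force not q since 1 is accessible from 0 and 1 forces q.
So the root 0 does not force the formula.

No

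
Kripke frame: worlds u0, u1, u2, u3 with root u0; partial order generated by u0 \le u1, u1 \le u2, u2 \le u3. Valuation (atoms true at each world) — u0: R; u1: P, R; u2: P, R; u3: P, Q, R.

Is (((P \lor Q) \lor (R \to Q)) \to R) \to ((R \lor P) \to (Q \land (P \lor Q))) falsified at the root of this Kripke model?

u0 \nVdash (((P \lor Q) \lor (R \to Q)) \to R) \to ((R \lor P) \to (Q \land (P \lor Q))): already at u0 itself, u0 \Vdash ((P \lor Q) \lor (R \to Q)) \to R but u0 \nVdash (R \lor P) \to (Q \land (P \lor Q)).
u0 \nVdash (R \lor P) \to (Q \land (P \lor Q)): already at u0 itself, u0 \Vdash R \lor P but u0 \nVdash Q \land (P \lor Q).
u0 \nVdash Q \land (P \lor Q) since u0 fails Q.
So the root u0 does not force (((P \lor Q) \lor (R \to Q)) \to R) \to ((R \lor P) \to (Q \land (P \lor Q))); the model is a countermodel.

Yes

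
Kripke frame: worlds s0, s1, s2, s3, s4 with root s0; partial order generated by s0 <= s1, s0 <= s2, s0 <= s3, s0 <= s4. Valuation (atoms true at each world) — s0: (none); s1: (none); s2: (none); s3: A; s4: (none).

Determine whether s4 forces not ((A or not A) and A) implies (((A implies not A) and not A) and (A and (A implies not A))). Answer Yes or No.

s4 does not force not ((A or not A) and A) implies (((A implies not A) and not A) and (A and (A implies not A))): already at s4 itself, s4 forces not ((A or not A) and A) but s4 does not force ((A implies not A) and not A) and (A and (A implies not A)).
s4 does not force ((A implies not A) and not A) and (A and (A implies not A)) since s4 fails A and (A implies not A).

No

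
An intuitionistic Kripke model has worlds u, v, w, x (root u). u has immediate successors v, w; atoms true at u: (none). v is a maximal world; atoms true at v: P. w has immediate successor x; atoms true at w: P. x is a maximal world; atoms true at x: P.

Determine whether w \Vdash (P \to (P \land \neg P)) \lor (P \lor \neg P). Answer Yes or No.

Yes

w \Vdash (P \to (P \land \neg P)) \lor (P \lor \neg P) via the disjunct P \lor \neg P.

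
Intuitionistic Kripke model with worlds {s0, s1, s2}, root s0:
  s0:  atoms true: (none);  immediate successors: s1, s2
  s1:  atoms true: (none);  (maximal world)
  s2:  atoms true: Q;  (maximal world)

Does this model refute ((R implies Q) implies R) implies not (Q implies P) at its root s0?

s0 forces ((R implies Q) implies R) implies not (Q implies P) vacuously: no world accessible from s0 forces the antecedent (R implies Q) implies R.
So the root s0 forces ((R implies Q) implies R) implies not (Q implies P); the model is not a countermodel.

No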